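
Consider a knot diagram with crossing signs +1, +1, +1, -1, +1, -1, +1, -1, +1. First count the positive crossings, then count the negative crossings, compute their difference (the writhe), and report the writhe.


Step 1: Count positive crossings (+1).
Positive crossings: 6
Step 2: Count negative crossings (-1).
Negative crossings: 3
Step 3: Writhe = (positive) - (negative)
w = 6 - 3 = 3
Step 4: |w| = 3, and w is positive

3


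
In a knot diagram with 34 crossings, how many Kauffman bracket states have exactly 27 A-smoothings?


We choose which 27 of 34 crossings get A-smoothings.
C(34, 27) = 34! / (27! * 7!)
= 5379616

5379616


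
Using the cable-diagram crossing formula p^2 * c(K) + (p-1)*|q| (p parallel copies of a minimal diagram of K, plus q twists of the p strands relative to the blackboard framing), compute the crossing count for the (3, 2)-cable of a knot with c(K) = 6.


Step 1: Each of the c(K) crossings of the companion diagram becomes p*p = p^2 crossings among the p parallel strands, and each of the |q| twists s_1 s_2 ... s_(p-1) adds (p-1) crossings.
  Crossings = p^2 * c(K) + (p-1)*|q|
Step 2: = 3^2 * 6 + (3-1)*2
Step 3: = 9*6 + 2*2
Step 4: = 54 + 4 = 58

58


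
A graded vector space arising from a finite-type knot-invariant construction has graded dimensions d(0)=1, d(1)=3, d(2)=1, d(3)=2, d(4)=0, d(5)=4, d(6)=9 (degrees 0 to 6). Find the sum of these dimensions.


Total dimension = d(0) + d(1) + ... + d(6)
= 1 + 3 + 1 + 2 + 0 + 4 + 9
= 20

20


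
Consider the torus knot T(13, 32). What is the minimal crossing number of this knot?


For a torus knot T(p, q) with gcd(p,q)=1,
the crossing number is min(p*(q-1), q*(p-1)).
p*(q-1) = 13*31 = 403
q*(p-1) = 32*12 = 384
min(403, 384) = 384

384


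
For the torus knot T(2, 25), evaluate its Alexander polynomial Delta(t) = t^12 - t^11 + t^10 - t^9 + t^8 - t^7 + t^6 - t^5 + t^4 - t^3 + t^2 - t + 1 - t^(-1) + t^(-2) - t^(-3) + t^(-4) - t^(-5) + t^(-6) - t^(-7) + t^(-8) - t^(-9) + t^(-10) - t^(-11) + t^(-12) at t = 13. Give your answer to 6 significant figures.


Substituting t = 13 into Delta(t) = t^12 - t^11 + t^10 - t^9 + t^8 - t^7 + t^6 - t^5 + t^4 - t^3 + t^2 - t + 1 - t^(-1) + t^(-2) - t^(-3) + t^(-4) - t^(-5) + t^(-6) - t^(-7) + t^(-8) - t^(-9) + t^(-10) - t^(-11) + t^(-12):
Term values: (23298085122481) + (-1792160394037) + (137858491849) + (-10604499373) + (815730721) + (-62748517) + (4826809) + (-371293) + (28561) + (-2197) + (169) + (-13) + (1) + (-0.0769231) + (0.00591716) + (-0.000455166) + (3.50128e-05) + (-2.69329e-06) + (2.07176e-07) + (-1.59366e-08) + (1.22589e-09) + (-9.42996e-11) + (7.25382e-12) + (-5.57986e-13) + (4.2922e-14)
Sum = 2.163393619e+13
Rounded to 6 significant figures: 2.16339e+13

2.16339e+13


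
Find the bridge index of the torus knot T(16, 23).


The bridge number of T(p,q) is min(p,q).
min(16, 23) = 16

16


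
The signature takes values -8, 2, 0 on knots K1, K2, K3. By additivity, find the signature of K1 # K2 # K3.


The signature is additive under connected sum.
signature(K1 # K2 # K3) = (-8) + (2) + (0)
= -6

-6


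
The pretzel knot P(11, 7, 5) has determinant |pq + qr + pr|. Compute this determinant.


Step 1: Compute pq + qr + pr.
pq = 11*7 = 77
qr = 7*5 = 35
pr = 11*5 = 55
pq + qr + pr = 77 + 35 + 55 = 167
Step 2: Take absolute value.
det(P(11,7,5)) = |167| = 167

167


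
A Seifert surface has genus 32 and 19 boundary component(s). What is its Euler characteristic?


chi = 2 - 2g - b
= 2 - 2*32 - 19
= 2 - 64 - 19 = -81

-81


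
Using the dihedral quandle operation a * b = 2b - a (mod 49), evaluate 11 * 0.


11 * 0 = 2*0 - 11 mod 49
= 0 - 11 mod 49
= -11 mod 49 = 38

38


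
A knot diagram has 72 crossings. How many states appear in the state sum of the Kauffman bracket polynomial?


Each crossing contributes 2 choices (A-smoothing or B-smoothing).
Total states = 2^72 = 4722366482869645213696

4722366482869645213696


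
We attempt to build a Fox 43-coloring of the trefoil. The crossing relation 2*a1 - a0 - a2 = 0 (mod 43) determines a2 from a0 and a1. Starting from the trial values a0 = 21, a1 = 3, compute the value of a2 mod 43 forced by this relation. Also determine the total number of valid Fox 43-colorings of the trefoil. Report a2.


Step 1: Apply the given crossing relation 2*a1 - a0 - a2 = 0 (mod 43).
  a2 = 2*a1 - a0 mod 43
  a2 = 2*3 - 21 mod 43
  a2 = 6 - 21 mod 43
  a2 = -15 mod 43 = 28
Step 2: The trefoil has determinant 3.
  Number of Fox p-colorings (p prime) is p^2 if p = 3, else p.
  Since 43 does not divide 3, only trivial (constant) colorings exist.
  (So the trial a0 = 21, a1 = 3 with a0 != a1 does NOT extend to a valid coloring of the whole trefoil: the other two crossing relations require 3*(a1 - a0) = 0 (mod 43), which fails.)
  Total colorings = 43
Step 3: a2 = 28, total Fox 43-colorings = 43

28


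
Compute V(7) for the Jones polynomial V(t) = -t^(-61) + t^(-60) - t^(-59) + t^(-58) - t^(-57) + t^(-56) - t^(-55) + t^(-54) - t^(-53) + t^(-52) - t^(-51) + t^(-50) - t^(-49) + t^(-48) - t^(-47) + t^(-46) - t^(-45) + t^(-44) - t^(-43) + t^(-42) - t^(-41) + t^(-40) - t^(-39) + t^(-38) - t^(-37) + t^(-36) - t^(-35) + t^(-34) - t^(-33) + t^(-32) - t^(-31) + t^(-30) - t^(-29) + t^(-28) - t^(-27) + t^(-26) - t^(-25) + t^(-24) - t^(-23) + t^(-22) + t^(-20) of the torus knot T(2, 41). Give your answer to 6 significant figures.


Substituting t = 7 into V(t) = -t^(-61) + t^(-60) - t^(-59) + t^(-58) - t^(-57) + t^(-56) - t^(-55) + t^(-54) - t^(-53) + t^(-52) - t^(-51) + t^(-50) - t^(-49) + t^(-48) - t^(-47) + t^(-46) - t^(-45) + t^(-44) - t^(-43) + t^(-42) - t^(-41) + t^(-40) - t^(-39) + t^(-38) - t^(-37) + t^(-36) - t^(-35) + t^(-34) - t^(-33) + t^(-32) - t^(-31) + t^(-30) - t^(-29) + t^(-28) - t^(-27) + t^(-26) - t^(-25) + t^(-24) - t^(-23) + t^(-22) + t^(-20):
  (-)t^(-61) = -2.81203e-52
  (+)t^(-60) = 1.96842e-51
  (-)t^(-59) = -1.37789e-50
  (+)t^(-58) = 9.64525e-50
  (-)t^(-57) = -6.75168e-49
  (+)t^(-56) = 4.72617e-48
  (-)t^(-55) = -3.30832e-47
  (+)t^(-54) = 2.31583e-46
  (-)t^(-53) = -1.62108e-45
  (+)t^(-52) = 1.13475e-44
  (-)t^(-51) = -7.94328e-44
  (+)t^(-50) = 5.5603e-43
  (-)t^(-49) = -3.89221e-42
  (+)t^(-48) = 2.72455e-41
  (-)t^(-47) = -1.90718e-40
  (+)t^(-46) = 1.33503e-39
  (-)t^(-45) = -9.34519e-39
  (+)t^(-44) = 6.54163e-38
  (-)t^(-43) = -4.57914e-37
  (+)t^(-42) = 3.2054e-36
  (-)t^(-41) = -2.24378e-35
  (+)t^(-40) = 1.57065e-34
  (-)t^(-39) = -1.09945e-33
  (+)t^(-38) = 7.69617e-33
  (-)t^(-37) = -5.38732e-32
  (+)t^(-36) = 3.77112e-31
  (-)t^(-35) = -2.63979e-30
  (+)t^(-34) = 1.84785e-29
  (-)t^(-33) = -1.29349e-28
  (+)t^(-32) = 9.05446e-28
  (-)t^(-31) = -6.33812e-27
  (+)t^(-30) = 4.43669e-26
  (-)t^(-29) = -3.10568e-25
  (+)t^(-28) = 2.17398e-24
  (-)t^(-27) = -1.52178e-23
  (+)t^(-26) = 1.06525e-22
  (-)t^(-25) = -7.45674e-22
  (+)t^(-24) = 5.21972e-21
  (-)t^(-23) = -3.6538e-20
  (+)t^(-22) = 2.55766e-19
  (+)t^(-20) = 1.25325e-17
Sum = (-2.81203e-52) + (1.96842e-51) + (-1.37789e-50) + (9.64525e-50) + (-6.75168e-49) + (4.72617e-48) + (-3.30832e-47) + (2.31583e-46) + (-1.62108e-45) + (1.13475e-44) + (-7.94328e-44) + (5.5603e-43) + (-3.89221e-42) + (2.72455e-41) + (-1.90718e-40) + (1.33503e-39) + (-9.34519e-39) + (6.54163e-38) + (-4.57914e-37) + (3.2054e-36) + (-2.24378e-35) + (1.57065e-34) + (-1.09945e-33) + (7.69617e-33) + (-5.38732e-32) + (3.77112e-31) + (-2.63979e-30) + (1.84785e-29) + (-1.29349e-28) + (9.05446e-28) + (-6.33812e-27) + (4.43669e-26) + (-3.10568e-25) + (2.17398e-24) + (-1.52178e-23) + (1.06525e-22) + (-7.45674e-22) + (5.21972e-21) + (-3.6538e-20) + (2.55766e-19) + (1.25325e-17)
= 1.27563383e-17
Rounded to 6 significant figures: 1.27563e-17

1.27563e-17


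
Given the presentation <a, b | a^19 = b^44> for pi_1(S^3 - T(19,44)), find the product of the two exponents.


The relation is a^19 = b^44.
Product of exponents = 19 * 44
= 836

836


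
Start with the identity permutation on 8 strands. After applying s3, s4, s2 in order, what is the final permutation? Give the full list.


Starting with identity [1, 2, 3, 4, 5, 6, 7, 8].
Apply generators in sequence:
  After s3: [1, 2, 4, 3, 5, 6, 7, 8]
  After s4: [1, 2, 4, 5, 3, 6, 7, 8]
  After s2: [1, 4, 2, 5, 3, 6, 7, 8]
Final permutation: [1, 4, 2, 5, 3, 6, 7, 8]

[1, 4, 2, 5, 3, 6, 7, 8]


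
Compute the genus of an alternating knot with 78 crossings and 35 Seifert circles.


For alternating knots, g = (c - s + 1)/2.
= (78 - 35 + 1)/2
= 44/2 = 22

22


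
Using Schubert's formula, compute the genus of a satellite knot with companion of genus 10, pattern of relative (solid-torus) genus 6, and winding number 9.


Schubert: g(satellite) = g_rel(pattern) + |winding| * g(companion),
where g_rel(pattern) is the genus of the pattern relative to the solid torus.
= 6 + 9 * 10
= 6 + 90 = 96

96


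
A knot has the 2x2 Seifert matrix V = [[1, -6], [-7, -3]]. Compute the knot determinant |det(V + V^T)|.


Step 1: Form V + V^T where V = [[1, -6], [-7, -3]]
  V^T = [[1, -7], [-6, -3]]
  V + V^T = [[2, -13], [-13, -6]]
Step 2: det(V + V^T) = 2*(-6) - (-13)*(-13)
  = -12 - 169 = -181
Step 3: Knot determinant = |det(V + V^T)| = |-181| = 181

181


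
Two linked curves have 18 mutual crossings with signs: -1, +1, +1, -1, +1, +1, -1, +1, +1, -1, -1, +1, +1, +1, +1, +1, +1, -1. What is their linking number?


Step 1: Count positive crossings: 12
Step 2: Count negative crossings: 6
Step 3: Sum of signs = 12 - 6 = 6
Step 4: Linking number = sum/2 = 6/2 = 3

3


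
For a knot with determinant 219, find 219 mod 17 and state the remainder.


Step 1: A knot is p-colorable if and only if p divides its determinant.
Step 2: Compute 219 mod 17.
219 = 12 * 17 + 15
Step 3: 219 mod 17 = 15
Step 4: The knot is 17-colorable: no

15


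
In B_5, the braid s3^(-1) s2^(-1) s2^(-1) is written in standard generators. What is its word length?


The word length counts the number of generators (including inverses).
Listing each generator: s3^(-1), s2^(-1), s2^(-1)
There are 3 generators in this braid word.

3


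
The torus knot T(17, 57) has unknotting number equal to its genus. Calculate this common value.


For a torus knot T(p,q), both the unknotting number and genus equal (p-1)(q-1)/2.
= (17-1)(57-1)/2
= 16*56/2
= 896/2 = 448

448


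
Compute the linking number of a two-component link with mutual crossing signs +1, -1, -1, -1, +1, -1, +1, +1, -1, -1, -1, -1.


Step 1: Count positive crossings: 4
Step 2: Count negative crossings: 8
Step 3: Sum of signs = 4 - 8 = -4
Step 4: Linking number = sum/2 = -4/2 = -2

-2


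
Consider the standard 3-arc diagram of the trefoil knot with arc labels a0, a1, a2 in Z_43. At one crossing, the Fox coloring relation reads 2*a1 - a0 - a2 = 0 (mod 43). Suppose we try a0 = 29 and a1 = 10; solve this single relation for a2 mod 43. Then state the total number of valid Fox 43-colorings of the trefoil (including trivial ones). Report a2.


Step 1: Apply the given crossing relation 2*a1 - a0 - a2 = 0 (mod 43).
  a2 = 2*a1 - a0 mod 43
  a2 = 2*10 - 29 mod 43
  a2 = 20 - 29 mod 43
  a2 = -9 mod 43 = 34
Step 2: The trefoil has determinant 3.
  Number of Fox p-colorings (p prime) is p^2 if p = 3, else p.
  Since 43 does not divide 3, only trivial (constant) colorings exist.
  (So the trial a0 = 29, a1 = 10 with a0 != a1 does NOT extend to a valid coloring of the whole trefoil: the other two crossing relations require 3*(a1 - a0) = 0 (mod 43), which fails.)
  Total colorings = 43
Step 3: a2 = 34, total Fox 43-colorings = 43

34


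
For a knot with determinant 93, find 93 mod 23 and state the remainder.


Step 1: A knot is p-colorable if and only if p divides its determinant.
Step 2: Compute 93 mod 23.
93 = 4 * 23 + 1
Step 3: 93 mod 23 = 1
Step 4: The knot is 23-colorable: no

1


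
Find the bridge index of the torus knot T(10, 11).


The bridge number of T(p,q) is min(p,q).
min(10, 11) = 10

10


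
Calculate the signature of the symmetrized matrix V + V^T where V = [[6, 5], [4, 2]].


Step 1: V + V^T = [[12, 9], [9, 4]]
Step 2: trace = 16, det = -33
Step 3: Discriminant = 16^2 - 4*(-33) = 388
Step 4: Eigenvalues: 17.8489, -1.84886
Step 5: Signature = (# positive eigenvalues) - (# negative eigenvalues) = 0

0


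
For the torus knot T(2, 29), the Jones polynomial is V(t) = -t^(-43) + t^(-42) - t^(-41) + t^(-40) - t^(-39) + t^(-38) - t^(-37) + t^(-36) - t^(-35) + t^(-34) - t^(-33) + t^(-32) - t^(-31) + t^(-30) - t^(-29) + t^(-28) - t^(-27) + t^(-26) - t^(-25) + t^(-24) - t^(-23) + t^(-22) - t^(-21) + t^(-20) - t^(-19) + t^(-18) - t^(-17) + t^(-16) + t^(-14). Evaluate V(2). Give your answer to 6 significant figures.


Substituting t = 2 into V(t) = -t^(-43) + t^(-42) - t^(-41) + t^(-40) - t^(-39) + t^(-38) - t^(-37) + t^(-36) - t^(-35) + t^(-34) - t^(-33) + t^(-32) - t^(-31) + t^(-30) - t^(-29) + t^(-28) - t^(-27) + t^(-26) - t^(-25) + t^(-24) - t^(-23) + t^(-22) - t^(-21) + t^(-20) - t^(-19) + t^(-18) - t^(-17) + t^(-16) + t^(-14):
  (-)t^(-43) = -1.13687e-13
  (+)t^(-42) = 2.27374e-13
  (-)t^(-41) = -4.54747e-13
  (+)t^(-40) = 9.09495e-13
  (-)t^(-39) = -1.81899e-12
  (+)t^(-38) = 3.63798e-12
  (-)t^(-37) = -7.27596e-12
  (+)t^(-36) = 1.45519e-11
  (-)t^(-35) = -2.91038e-11
  (+)t^(-34) = 5.82077e-11
  (-)t^(-33) = -1.16415e-10
  (+)t^(-32) = 2.32831e-10
  (-)t^(-31) = -4.65661e-10
  (+)t^(-30) = 9.31323e-10
  (-)t^(-29) = -1.86265e-09
  (+)t^(-28) = 3.72529e-09
  (-)t^(-27) = -7.45058e-09
  (+)t^(-26) = 1.49012e-08
  (-)t^(-25) = -2.98023e-08
  (+)t^(-24) = 5.96046e-08
  (-)t^(-23) = -1.19209e-07
  (+)t^(-22) = 2.38419e-07
  (-)t^(-21) = -4.76837e-07
  (+)t^(-20) = 9.53674e-07
  (-)t^(-19) = -1.90735e-06
  (+)t^(-18) = 3.8147e-06
  (-)t^(-17) = -7.62939e-06
  (+)t^(-16) = 1.52588e-05
  (+)t^(-14) = 6.10352e-05
Sum = (-1.13687e-13) + (2.27374e-13) + (-4.54747e-13) + (9.09495e-13) + (-1.81899e-12) + (3.63798e-12) + (-7.27596e-12) + (1.45519e-11) + (-2.91038e-11) + (5.82077e-11) + (-1.16415e-10) + (2.32831e-10) + (-4.65661e-10) + (9.31323e-10) + (-1.86265e-09) + (3.72529e-09) + (-7.45058e-09) + (1.49012e-08) + (-2.98023e-08) + (5.96046e-08) + (-1.19209e-07) + (2.38419e-07) + (-4.76837e-07) + (9.53674e-07) + (-1.90735e-06) + (3.8147e-06) + (-7.62939e-06) + (1.52588e-05) + (6.10352e-05)
= 7.120768225e-05
Rounded to 6 significant figures: 7.12077e-05

7.12077e-05


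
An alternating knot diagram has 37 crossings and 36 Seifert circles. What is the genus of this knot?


For alternating knots, g = (c - s + 1)/2.
= (37 - 36 + 1)/2
= 2/2 = 1

1


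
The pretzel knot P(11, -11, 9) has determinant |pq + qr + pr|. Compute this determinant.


Step 1: Compute pq + qr + pr.
pq = 11*(-11) = -121
qr = (-11)*9 = -99
pr = 11*9 = 99
pq + qr + pr = -121 + (-99) + 99 = -121
Step 2: Take absolute value.
det(P(11,-11,9)) = |-121| = 121

121


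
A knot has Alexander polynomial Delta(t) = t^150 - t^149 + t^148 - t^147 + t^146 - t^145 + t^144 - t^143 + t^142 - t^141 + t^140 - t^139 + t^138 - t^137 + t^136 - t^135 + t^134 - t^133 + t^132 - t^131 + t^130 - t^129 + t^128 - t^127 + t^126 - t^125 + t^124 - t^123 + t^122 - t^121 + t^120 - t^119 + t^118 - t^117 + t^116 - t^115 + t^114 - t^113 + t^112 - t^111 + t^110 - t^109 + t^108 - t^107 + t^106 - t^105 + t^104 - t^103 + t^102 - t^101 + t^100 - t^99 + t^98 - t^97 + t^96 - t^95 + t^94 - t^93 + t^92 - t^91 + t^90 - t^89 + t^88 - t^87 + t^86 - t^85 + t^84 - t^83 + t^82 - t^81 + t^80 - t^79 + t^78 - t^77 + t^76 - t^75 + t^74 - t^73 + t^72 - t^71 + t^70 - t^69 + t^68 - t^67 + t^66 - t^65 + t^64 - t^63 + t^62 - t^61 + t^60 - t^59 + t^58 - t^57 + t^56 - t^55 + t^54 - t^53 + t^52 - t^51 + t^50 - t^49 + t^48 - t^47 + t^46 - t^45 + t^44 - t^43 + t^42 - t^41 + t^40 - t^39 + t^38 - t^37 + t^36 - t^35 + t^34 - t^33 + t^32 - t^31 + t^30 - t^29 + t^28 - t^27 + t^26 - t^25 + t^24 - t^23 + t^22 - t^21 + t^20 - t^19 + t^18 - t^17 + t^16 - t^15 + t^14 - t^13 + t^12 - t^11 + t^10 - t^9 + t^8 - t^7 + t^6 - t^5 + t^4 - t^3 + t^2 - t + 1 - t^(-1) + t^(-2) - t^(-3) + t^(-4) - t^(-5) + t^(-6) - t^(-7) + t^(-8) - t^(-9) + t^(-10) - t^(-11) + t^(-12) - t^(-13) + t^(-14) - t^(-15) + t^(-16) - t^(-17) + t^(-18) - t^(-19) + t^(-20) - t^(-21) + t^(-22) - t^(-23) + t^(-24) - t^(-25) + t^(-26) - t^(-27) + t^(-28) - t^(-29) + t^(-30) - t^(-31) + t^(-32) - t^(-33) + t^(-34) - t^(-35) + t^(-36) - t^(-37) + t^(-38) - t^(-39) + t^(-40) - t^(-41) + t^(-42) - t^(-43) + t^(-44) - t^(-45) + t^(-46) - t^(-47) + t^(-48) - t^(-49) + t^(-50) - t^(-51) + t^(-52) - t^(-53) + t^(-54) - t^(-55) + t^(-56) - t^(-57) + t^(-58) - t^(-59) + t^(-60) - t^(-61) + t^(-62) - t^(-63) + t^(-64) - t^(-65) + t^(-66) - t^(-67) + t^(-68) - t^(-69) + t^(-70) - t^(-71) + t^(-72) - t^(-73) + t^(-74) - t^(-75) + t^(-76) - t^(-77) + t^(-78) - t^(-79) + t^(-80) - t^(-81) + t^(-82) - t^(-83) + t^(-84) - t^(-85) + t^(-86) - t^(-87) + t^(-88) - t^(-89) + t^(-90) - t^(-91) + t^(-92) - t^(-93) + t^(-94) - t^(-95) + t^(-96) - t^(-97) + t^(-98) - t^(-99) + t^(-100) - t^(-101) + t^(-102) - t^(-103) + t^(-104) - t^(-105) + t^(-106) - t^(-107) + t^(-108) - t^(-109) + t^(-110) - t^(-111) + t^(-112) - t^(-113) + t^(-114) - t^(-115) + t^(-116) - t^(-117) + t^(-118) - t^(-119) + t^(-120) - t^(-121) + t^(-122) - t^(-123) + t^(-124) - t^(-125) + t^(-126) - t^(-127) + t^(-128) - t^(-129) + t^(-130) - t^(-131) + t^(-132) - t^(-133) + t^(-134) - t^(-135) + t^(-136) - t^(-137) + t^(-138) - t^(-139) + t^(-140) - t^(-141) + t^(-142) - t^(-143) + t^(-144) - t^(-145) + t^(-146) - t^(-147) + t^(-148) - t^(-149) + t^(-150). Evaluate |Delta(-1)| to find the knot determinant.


Step 1: The polynomial has 301 terms with alternating signs, exponents from 150 down to -150.
Step 2: Substitute t = -1. The i-th term has coefficient (-1)^i and exponent (m-i),
  so its value is (-1)^i * (-1)^(m-i) = (-1)^m = 1 for every i.
Step 3: All 301 terms equal 1, so Delta(-1) = 301 * (1) = 301
Step 4: |Delta(-1)| = 301

301


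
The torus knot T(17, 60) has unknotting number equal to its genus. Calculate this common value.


For a torus knot T(p,q), both the unknotting number and genus equal (p-1)(q-1)/2.
= (17-1)(60-1)/2
= 16*59/2
= 944/2 = 472

472


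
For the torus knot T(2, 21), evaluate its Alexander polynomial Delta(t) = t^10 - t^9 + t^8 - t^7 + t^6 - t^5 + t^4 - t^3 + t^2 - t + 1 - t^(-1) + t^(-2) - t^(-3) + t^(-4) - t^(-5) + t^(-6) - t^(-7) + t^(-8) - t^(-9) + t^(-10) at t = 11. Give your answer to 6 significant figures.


Substituting t = 11 into Delta(t) = t^10 - t^9 + t^8 - t^7 + t^6 - t^5 + t^4 - t^3 + t^2 - t + 1 - t^(-1) + t^(-2) - t^(-3) + t^(-4) - t^(-5) + t^(-6) - t^(-7) + t^(-8) - t^(-9) + t^(-10):
Term values: (25937424601) + (-2357947691) + (214358881) + (-19487171) + (1771561) + (-161051) + (14641) + (-1331) + (121) + (-11) + (1) + (-0.0909091) + (0.00826446) + (-0.000751315) + (6.83013e-05) + (-6.20921e-06) + (5.64474e-07) + (-5.13158e-08) + (4.66507e-09) + (-4.24098e-10) + (3.85543e-11)
Sum = 2.377597255e+10
Rounded to 6 significant figures: 2.3776e+10

2.3776e+10


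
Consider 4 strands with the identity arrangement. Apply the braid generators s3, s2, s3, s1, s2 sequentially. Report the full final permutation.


Starting with identity [1, 2, 3, 4].
Apply generators in sequence:
  After s3: [1, 2, 4, 3]
  After s2: [1, 4, 2, 3]
  After s3: [1, 4, 3, 2]
  After s1: [4, 1, 3, 2]
  After s2: [4, 3, 1, 2]
Final permutation: [4, 3, 1, 2]

[4, 3, 1, 2]


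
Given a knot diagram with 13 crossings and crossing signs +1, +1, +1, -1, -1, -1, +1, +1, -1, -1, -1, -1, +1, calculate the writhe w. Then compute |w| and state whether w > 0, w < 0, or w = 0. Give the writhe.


Step 1: Count positive crossings (+1).
Positive crossings: 6
Step 2: Count negative crossings (-1).
Negative crossings: 7
Step 3: Writhe = (positive) - (negative)
w = 6 - 7 = -1
Step 4: |w| = 1, and w is negative

-1


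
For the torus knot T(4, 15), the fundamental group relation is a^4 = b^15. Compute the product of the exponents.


The relation is a^4 = b^15.
Product of exponents = 4 * 15
= 60

60


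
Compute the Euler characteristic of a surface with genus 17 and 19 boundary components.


chi = 2 - 2g - b
= 2 - 2*17 - 19
= 2 - 34 - 19 = -51

-51


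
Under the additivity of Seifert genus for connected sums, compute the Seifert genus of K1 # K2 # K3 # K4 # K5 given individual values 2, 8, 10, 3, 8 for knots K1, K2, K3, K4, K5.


The Seifert genus is additive under connected sum.
Seifert genus(K1 # K2 # K3 # K4 # K5) = (2) + (8) + (10) + (3) + (8)
= 31

31


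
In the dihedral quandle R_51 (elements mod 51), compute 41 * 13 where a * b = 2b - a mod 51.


41 * 13 = 2*13 - 41 mod 51
= 26 - 41 mod 51
= -15 mod 51 = 36

36


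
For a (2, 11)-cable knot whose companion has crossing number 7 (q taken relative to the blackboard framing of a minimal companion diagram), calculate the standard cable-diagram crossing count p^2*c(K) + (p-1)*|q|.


Step 1: Each of the c(K) crossings of the companion diagram becomes p*p = p^2 crossings among the p parallel strands, and each of the |q| twists s_1 s_2 ... s_(p-1) adds (p-1) crossings.
  Crossings = p^2 * c(K) + (p-1)*|q|
Step 2: = 2^2 * 7 + (2-1)*11
Step 3: = 4*7 + 1*11
Step 4: = 28 + 11 = 39

39


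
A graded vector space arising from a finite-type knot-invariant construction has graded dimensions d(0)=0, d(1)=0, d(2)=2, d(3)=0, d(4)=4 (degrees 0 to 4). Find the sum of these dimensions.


Total dimension = d(0) + d(1) + ... + d(4)
= 0 + 0 + 2 + 0 + 4
= 6

6


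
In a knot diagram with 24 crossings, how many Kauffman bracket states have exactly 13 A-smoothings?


We choose which 13 of 24 crossings get A-smoothings.
C(24, 13) = 24! / (13! * 11!)
= 2496144

2496144


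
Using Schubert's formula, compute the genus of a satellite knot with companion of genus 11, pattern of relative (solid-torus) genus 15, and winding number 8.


Schubert: g(satellite) = g_rel(pattern) + |winding| * g(companion),
where g_rel(pattern) is the genus of the pattern relative to the solid torus.
= 15 + 8 * 11
= 15 + 88 = 103

103


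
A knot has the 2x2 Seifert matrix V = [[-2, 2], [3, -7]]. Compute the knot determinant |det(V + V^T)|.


Step 1: Form V + V^T where V = [[-2, 2], [3, -7]]
  V^T = [[-2, 3], [2, -7]]
  V + V^T = [[-4, 5], [5, -14]]
Step 2: det(V + V^T) = (-4)*(-14) - 5*5
  = 56 - 25 = 31
Step 3: Knot determinant = |det(V + V^T)| = |31| = 31

31


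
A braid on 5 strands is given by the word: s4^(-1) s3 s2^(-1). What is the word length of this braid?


The word length counts the number of generators (including inverses).
Listing each generator: s4^(-1), s3, s2^(-1)
There are 3 generators in this braid word.

3


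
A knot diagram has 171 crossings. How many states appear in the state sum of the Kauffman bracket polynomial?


Each crossing contributes 2 choices (A-smoothing or B-smoothing).
Total states = 2^171 = 2993155353253689176481146537402947624255349848014848

2993155353253689176481146537402947624255349848014848


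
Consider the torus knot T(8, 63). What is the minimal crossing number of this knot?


For a torus knot T(p, q) with gcd(p,q)=1,
the crossing number is min(p*(q-1), q*(p-1)).
p*(q-1) = 8*62 = 496
q*(p-1) = 63*7 = 441
min(496, 441) = 441

441


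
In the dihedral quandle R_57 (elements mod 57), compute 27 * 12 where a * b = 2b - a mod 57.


27 * 12 = 2*12 - 27 mod 57
= 24 - 27 mod 57
= -3 mod 57 = 54

54


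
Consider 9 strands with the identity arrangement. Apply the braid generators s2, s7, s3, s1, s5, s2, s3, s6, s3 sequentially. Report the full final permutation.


Starting with identity [1, 2, 3, 4, 5, 6, 7, 8, 9].
Apply generators in sequence:
  After s2: [1, 3, 2, 4, 5, 6, 7, 8, 9]
  After s7: [1, 3, 2, 4, 5, 6, 8, 7, 9]
  After s3: [1, 3, 4, 2, 5, 6, 8, 7, 9]
  After s1: [3, 1, 4, 2, 5, 6, 8, 7, 9]
  After s5: [3, 1, 4, 2, 6, 5, 8, 7, 9]
  After s2: [3, 4, 1, 2, 6, 5, 8, 7, 9]
  After s3: [3, 4, 2, 1, 6, 5, 8, 7, 9]
  After s6: [3, 4, 2, 1, 6, 8, 5, 7, 9]
  After s3: [3, 4, 1, 2, 6, 8, 5, 7, 9]
Final permutation: [3, 4, 1, 2, 6, 8, 5, 7, 9]

[3, 4, 1, 2, 6, 8, 5, 7, 9]


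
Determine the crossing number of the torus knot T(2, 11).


For a torus knot T(p, q) with gcd(p,q)=1,
the crossing number is min(p*(q-1), q*(p-1)).
p*(q-1) = 2*10 = 20
q*(p-1) = 11*1 = 11
min(20, 11) = 11

11


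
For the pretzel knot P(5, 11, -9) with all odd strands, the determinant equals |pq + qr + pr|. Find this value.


Step 1: Compute pq + qr + pr.
pq = 5*11 = 55
qr = 11*(-9) = -99
pr = 5*(-9) = -45
pq + qr + pr = 55 + (-99) + (-45) = -89
Step 2: Take absolute value.
det(P(5,11,-9)) = |-89| = 89

89


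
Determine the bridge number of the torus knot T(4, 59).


The bridge number of T(p,q) is min(p,q).
min(4, 59) = 4

4


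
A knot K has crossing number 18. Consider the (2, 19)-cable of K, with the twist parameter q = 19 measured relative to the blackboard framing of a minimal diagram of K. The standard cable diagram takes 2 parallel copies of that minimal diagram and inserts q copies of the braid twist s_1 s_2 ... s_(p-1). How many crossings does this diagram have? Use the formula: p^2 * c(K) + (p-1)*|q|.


Step 1: Each of the c(K) crossings of the companion diagram becomes p*p = p^2 crossings among the p parallel strands, and each of the |q| twists s_1 s_2 ... s_(p-1) adds (p-1) crossings.
  Crossings = p^2 * c(K) + (p-1)*|q|
Step 2: = 2^2 * 18 + (2-1)*19
Step 3: = 4*18 + 1*19
Step 4: = 72 + 19 = 91

91


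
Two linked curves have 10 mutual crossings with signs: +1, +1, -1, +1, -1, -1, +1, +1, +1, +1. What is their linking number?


Step 1: Count positive crossings: 7
Step 2: Count negative crossings: 3
Step 3: Sum of signs = 7 - 3 = 4
Step 4: Linking number = sum/2 = 4/2 = 2

2


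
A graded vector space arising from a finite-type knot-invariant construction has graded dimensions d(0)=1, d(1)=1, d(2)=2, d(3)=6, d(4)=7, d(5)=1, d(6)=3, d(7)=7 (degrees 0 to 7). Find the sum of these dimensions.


Total dimension = d(0) + d(1) + ... + d(7)
= 1 + 1 + 2 + 6 + 7 + 1 + 3 + 7
= 28

28


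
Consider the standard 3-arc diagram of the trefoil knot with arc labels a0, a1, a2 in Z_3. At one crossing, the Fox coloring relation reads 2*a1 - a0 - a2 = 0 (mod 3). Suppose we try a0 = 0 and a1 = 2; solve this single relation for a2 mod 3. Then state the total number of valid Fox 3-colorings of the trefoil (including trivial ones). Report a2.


Step 1: Apply the given crossing relation 2*a1 - a0 - a2 = 0 (mod 3).
  a2 = 2*a1 - a0 mod 3
  a2 = 2*2 - 0 mod 3
  a2 = 4 - 0 mod 3
  a2 = 4 mod 3 = 1
Step 2: The trefoil has determinant 3.
  Number of Fox p-colorings (p prime) is p^2 if p = 3, else p.
  Since p = 3 divides det = 3, the trefoil is 3-colorable.
  (Indeed for p = 3 any choice of a0, a1 extends to a valid coloring; the trial (a0, a1, a2) = (0, 2, 1) satisfies all three crossing relations.)
  Total colorings = 3^2 = 9
Step 3: a2 = 1, total Fox 3-colorings = 9

1


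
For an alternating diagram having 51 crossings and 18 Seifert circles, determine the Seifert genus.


For alternating knots, g = (c - s + 1)/2.
= (51 - 18 + 1)/2
= 34/2 = 17

17


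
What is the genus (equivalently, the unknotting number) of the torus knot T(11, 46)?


For a torus knot T(p,q), both the unknotting number and genus equal (p-1)(q-1)/2.
= (11-1)(46-1)/2
= 10*45/2
= 450/2 = 225

225


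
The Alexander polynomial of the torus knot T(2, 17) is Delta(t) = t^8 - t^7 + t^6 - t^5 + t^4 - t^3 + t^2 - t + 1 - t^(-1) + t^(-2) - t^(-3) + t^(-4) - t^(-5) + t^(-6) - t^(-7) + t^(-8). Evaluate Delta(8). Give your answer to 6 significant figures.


Substituting t = 8 into Delta(t) = t^8 - t^7 + t^6 - t^5 + t^4 - t^3 + t^2 - t + 1 - t^(-1) + t^(-2) - t^(-3) + t^(-4) - t^(-5) + t^(-6) - t^(-7) + t^(-8):
Term values: (16777216) + (-2097152) + (262144) + (-32768) + (4096) + (-512) + (64) + (-8) + (1) + (-0.125) + (0.015625) + (-0.00195312) + (0.000244141) + (-3.05176e-05) + (3.8147e-06) + (-4.76837e-07) + (5.96046e-08)
Sum = 14913080.89
Rounded to 6 significant figures: 1.49131e+07

1.49131e+07


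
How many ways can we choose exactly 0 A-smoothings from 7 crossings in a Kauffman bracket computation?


We choose which 0 of 7 crossings get A-smoothings.
C(7, 0) = 7! / (0! * 7!)
= 1

1


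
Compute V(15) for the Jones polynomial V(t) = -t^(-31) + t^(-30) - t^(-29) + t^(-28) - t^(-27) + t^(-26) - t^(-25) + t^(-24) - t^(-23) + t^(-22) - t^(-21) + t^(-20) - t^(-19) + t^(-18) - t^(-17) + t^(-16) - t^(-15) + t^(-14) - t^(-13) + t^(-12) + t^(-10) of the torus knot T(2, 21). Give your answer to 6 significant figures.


Substituting t = 15 into V(t) = -t^(-31) + t^(-30) - t^(-29) + t^(-28) - t^(-27) + t^(-26) - t^(-25) + t^(-24) - t^(-23) + t^(-22) - t^(-21) + t^(-20) - t^(-19) + t^(-18) - t^(-17) + t^(-16) - t^(-15) + t^(-14) - t^(-13) + t^(-12) + t^(-10):
  (-)t^(-31) = -3.47673e-37
  (+)t^(-30) = 5.2151e-36
  (-)t^(-29) = -7.82264e-35
  (+)t^(-28) = 1.1734e-33
  (-)t^(-27) = -1.76009e-32
  (+)t^(-26) = 2.64014e-31
  (-)t^(-25) = -3.96021e-30
  (+)t^(-24) = 5.94032e-29
  (-)t^(-23) = -8.91048e-28
  (+)t^(-22) = 1.33657e-26
  (-)t^(-21) = -2.00486e-25
  (+)t^(-20) = 3.00729e-24
  (-)t^(-19) = -4.51093e-23
  (+)t^(-18) = 6.76639e-22
  (-)t^(-17) = -1.01496e-20
  (+)t^(-16) = 1.52244e-19
  (-)t^(-15) = -2.28366e-18
  (+)t^(-14) = 3.42549e-17
  (-)t^(-13) = -5.13823e-16
  (+)t^(-12) = 7.70735e-15
  (+)t^(-10) = 1.73415e-12
Sum = (-3.47673e-37) + (5.2151e-36) + (-7.82264e-35) + (1.1734e-33) + (-1.76009e-32) + (2.64014e-31) + (-3.96021e-30) + (5.94032e-29) + (-8.91048e-28) + (1.33657e-26) + (-2.00486e-25) + (3.00729e-24) + (-4.51093e-23) + (6.76639e-22) + (-1.01496e-20) + (1.52244e-19) + (-2.28366e-18) + (3.42549e-17) + (-5.13823e-16) + (7.70735e-15) + (1.73415e-12)
= 1.741378629e-12
Rounded to 6 significant figures: 1.74138e-12

1.74138e-12


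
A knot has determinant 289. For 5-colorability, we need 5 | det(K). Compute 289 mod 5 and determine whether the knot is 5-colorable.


Step 1: A knot is p-colorable if and only if p divides its determinant.
Step 2: Compute 289 mod 5.
289 = 57 * 5 + 4
Step 3: 289 mod 5 = 4
Step 4: The knot is 5-colorable: no

4


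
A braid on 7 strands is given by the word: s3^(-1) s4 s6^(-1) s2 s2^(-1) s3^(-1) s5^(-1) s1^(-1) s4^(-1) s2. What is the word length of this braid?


The word length counts the number of generators (including inverses).
Listing each generator: s3^(-1), s4, s6^(-1), s2, s2^(-1), s3^(-1), s5^(-1), s1^(-1), s4^(-1), s2
There are 10 generators in this braid word.

10


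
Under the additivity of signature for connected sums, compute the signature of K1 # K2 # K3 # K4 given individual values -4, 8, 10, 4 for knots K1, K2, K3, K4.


The signature is additive under connected sum.
signature(K1 # K2 # K3 # K4) = (-4) + (8) + (10) + (4)
= 18

18


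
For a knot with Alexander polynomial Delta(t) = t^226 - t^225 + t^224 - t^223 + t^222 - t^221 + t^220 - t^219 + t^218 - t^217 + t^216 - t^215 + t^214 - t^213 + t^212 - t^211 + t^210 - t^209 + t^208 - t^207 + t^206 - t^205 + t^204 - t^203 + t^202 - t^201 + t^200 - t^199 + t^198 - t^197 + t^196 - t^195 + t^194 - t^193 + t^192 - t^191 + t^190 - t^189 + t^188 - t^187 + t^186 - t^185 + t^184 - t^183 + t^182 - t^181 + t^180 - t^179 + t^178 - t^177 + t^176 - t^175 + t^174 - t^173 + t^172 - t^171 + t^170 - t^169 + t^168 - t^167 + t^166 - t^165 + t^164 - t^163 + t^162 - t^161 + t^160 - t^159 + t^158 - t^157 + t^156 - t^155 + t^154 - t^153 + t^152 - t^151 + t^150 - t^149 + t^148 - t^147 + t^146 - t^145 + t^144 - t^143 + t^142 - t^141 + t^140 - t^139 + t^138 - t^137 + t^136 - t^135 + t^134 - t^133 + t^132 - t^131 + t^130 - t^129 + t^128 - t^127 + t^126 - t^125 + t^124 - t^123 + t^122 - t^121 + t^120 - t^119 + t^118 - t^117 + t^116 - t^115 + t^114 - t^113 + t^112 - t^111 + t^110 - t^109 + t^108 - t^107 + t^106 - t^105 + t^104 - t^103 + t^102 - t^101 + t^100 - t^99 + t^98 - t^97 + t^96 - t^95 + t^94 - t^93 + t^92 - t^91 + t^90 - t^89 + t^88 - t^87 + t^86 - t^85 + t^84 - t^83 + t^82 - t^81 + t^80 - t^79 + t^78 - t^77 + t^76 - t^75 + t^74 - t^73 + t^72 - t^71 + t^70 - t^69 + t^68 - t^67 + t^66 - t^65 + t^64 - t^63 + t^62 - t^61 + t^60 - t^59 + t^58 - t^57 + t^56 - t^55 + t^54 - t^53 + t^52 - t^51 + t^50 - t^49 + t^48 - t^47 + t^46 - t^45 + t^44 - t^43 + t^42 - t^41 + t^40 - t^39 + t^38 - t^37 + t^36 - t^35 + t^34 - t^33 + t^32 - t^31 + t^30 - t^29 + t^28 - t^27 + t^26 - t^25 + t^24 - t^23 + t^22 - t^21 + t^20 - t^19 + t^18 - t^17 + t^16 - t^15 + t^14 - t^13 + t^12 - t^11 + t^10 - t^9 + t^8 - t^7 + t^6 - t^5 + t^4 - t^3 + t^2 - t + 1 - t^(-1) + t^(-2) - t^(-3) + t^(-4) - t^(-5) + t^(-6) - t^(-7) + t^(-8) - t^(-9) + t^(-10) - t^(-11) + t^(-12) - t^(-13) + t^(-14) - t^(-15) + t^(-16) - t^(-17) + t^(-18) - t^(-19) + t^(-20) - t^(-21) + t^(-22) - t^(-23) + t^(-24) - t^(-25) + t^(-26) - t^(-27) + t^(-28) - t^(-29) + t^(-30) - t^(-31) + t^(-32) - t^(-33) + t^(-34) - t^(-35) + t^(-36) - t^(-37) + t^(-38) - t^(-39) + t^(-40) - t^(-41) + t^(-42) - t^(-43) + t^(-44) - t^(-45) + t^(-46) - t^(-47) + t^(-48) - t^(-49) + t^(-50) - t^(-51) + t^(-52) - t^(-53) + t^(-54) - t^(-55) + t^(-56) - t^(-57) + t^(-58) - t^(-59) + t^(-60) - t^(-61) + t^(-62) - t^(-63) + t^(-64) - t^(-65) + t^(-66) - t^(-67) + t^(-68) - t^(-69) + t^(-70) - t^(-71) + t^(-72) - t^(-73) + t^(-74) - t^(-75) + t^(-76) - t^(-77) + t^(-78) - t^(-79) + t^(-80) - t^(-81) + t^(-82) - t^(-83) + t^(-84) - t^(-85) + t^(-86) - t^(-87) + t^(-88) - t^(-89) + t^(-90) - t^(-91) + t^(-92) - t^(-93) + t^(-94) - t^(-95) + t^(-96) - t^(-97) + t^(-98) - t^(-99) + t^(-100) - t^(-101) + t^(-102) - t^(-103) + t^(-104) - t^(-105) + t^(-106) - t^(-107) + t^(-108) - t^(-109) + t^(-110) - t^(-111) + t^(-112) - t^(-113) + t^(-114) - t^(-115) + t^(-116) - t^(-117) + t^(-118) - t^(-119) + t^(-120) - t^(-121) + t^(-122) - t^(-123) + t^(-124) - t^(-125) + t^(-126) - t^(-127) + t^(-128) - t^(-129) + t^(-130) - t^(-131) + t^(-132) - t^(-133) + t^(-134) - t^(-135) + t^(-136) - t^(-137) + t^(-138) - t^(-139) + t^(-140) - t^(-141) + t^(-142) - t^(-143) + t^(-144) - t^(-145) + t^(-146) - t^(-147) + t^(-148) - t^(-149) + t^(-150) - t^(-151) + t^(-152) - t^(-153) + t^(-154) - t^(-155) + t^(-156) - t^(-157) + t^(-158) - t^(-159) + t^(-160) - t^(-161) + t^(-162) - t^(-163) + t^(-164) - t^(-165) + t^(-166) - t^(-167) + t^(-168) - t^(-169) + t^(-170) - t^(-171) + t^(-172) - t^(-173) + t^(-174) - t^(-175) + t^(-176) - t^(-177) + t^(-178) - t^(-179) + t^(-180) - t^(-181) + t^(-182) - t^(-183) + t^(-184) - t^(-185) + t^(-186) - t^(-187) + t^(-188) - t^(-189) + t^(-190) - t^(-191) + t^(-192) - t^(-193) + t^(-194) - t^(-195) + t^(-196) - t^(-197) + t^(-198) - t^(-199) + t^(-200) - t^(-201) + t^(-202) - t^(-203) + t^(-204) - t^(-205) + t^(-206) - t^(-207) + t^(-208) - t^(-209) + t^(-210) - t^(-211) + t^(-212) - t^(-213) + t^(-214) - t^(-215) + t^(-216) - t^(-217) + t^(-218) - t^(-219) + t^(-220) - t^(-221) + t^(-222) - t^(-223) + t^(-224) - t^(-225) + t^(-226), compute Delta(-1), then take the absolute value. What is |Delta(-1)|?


Step 1: The polynomial has 453 terms with alternating signs, exponents from 226 down to -226.
Step 2: Substitute t = -1. The i-th term has coefficient (-1)^i and exponent (m-i),
  so its value is (-1)^i * (-1)^(m-i) = (-1)^m = 1 for every i.
Step 3: All 453 terms equal 1, so Delta(-1) = 453 * (1) = 453
Step 4: |Delta(-1)| = 453

453


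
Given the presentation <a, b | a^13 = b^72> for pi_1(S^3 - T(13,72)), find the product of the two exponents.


The relation is a^13 = b^72.
Product of exponents = 13 * 72
= 936

936


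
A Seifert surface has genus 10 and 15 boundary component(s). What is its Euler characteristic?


chi = 2 - 2g - b
= 2 - 2*10 - 15
= 2 - 20 - 15 = -33

-33


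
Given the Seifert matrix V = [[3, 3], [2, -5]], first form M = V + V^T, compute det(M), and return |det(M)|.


Step 1: Form V + V^T where V = [[3, 3], [2, -5]]
  V^T = [[3, 2], [3, -5]]
  V + V^T = [[6, 5], [5, -10]]
Step 2: det(V + V^T) = 6*(-10) - 5*5
  = -60 - 25 = -85
Step 3: Knot determinant = |det(V + V^T)| = |-85| = 85

85


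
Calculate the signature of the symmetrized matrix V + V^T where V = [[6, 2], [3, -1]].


Step 1: V + V^T = [[12, 5], [5, -2]]
Step 2: trace = 10, det = -49
Step 3: Discriminant = 10^2 - 4*(-49) = 296
Step 4: Eigenvalues: 13.6023, -3.60233
Step 5: Signature = (# positive eigenvalues) - (# negative eigenvalues) = 0

0


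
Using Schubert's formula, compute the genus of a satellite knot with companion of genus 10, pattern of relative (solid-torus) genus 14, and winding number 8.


Schubert: g(satellite) = g_rel(pattern) + |winding| * g(companion),
where g_rel(pattern) is the genus of the pattern relative to the solid torus.
= 14 + 8 * 10
= 14 + 80 = 94

94


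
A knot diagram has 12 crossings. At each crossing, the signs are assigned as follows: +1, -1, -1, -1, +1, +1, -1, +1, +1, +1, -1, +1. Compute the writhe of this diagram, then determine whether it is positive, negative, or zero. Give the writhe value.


Step 1: Count positive crossings (+1).
Positive crossings: 7
Step 2: Count negative crossings (-1).
Negative crossings: 5
Step 3: Writhe = (positive) - (negative)
w = 7 - 5 = 2
Step 4: |w| = 2, and w is positive

2


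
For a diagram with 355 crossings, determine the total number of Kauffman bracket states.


Each crossing contributes 2 choices (A-smoothing or B-smoothing).
Total states = 2^355 = 73391955711682288371546268649666782105490079653384995959602842860381532034831513858240593699524021969747968

73391955711682288371546268649666782105490079653384995959602842860381532034831513858240593699524021969747968


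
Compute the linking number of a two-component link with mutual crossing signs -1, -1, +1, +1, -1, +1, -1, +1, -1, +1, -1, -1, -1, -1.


Step 1: Count positive crossings: 5
Step 2: Count negative crossings: 9
Step 3: Sum of signs = 5 - 9 = -4
Step 4: Linking number = sum/2 = -4/2 = -2

-2


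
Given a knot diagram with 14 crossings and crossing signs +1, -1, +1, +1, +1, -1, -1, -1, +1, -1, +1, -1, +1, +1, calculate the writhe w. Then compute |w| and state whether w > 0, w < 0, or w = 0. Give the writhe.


Step 1: Count positive crossings (+1).
Positive crossings: 8
Step 2: Count negative crossings (-1).
Negative crossings: 6
Step 3: Writhe = (positive) - (negative)
w = 8 - 6 = 2
Step 4: |w| = 2, and w is positive

2


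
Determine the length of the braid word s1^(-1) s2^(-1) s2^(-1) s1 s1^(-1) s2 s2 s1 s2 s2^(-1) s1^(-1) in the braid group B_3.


The word length counts the number of generators (including inverses).
Listing each generator: s1^(-1), s2^(-1), s2^(-1), s1, s1^(-1), s2, s2, s1, s2, s2^(-1), s1^(-1)
There are 11 generators in this braid word.

11


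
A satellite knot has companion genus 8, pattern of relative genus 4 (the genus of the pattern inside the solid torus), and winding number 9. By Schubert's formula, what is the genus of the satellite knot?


Schubert: g(satellite) = g_rel(pattern) + |winding| * g(companion),
where g_rel(pattern) is the genus of the pattern relative to the solid torus.
= 4 + 9 * 8
= 4 + 72 = 76

76


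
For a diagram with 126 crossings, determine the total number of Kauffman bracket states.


Each crossing contributes 2 choices (A-smoothing or B-smoothing).
Total states = 2^126 = 85070591730234615865843651857942052864

85070591730234615865843651857942052864


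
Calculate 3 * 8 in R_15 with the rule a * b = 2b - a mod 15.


3 * 8 = 2*8 - 3 mod 15
= 16 - 3 mod 15
= 13 mod 15 = 13

13


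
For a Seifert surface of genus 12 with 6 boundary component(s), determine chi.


chi = 2 - 2g - b
= 2 - 2*12 - 6
= 2 - 24 - 6 = -28

-28


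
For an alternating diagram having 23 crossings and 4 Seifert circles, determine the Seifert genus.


For alternating knots, g = (c - s + 1)/2.
= (23 - 4 + 1)/2
= 20/2 = 10

10


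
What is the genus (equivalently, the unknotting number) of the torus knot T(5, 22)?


For a torus knot T(p,q), both the unknotting number and genus equal (p-1)(q-1)/2.
= (5-1)(22-1)/2
= 4*21/2
= 84/2 = 42

42


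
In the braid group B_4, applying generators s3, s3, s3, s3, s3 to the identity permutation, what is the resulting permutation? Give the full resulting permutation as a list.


Starting with identity [1, 2, 3, 4].
Apply generators in sequence:
  After s3: [1, 2, 4, 3]
  After s3: [1, 2, 3, 4]
  After s3: [1, 2, 4, 3]
  After s3: [1, 2, 3, 4]
  After s3: [1, 2, 4, 3]
Final permutation: [1, 2, 4, 3]

[1, 2, 4, 3]
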